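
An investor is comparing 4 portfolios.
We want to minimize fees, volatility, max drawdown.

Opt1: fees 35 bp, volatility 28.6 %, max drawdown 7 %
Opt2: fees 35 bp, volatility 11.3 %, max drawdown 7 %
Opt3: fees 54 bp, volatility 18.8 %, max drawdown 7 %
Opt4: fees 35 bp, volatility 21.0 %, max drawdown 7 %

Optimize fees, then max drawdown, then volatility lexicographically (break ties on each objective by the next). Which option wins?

First minimize fees: best is 35, kept {Opt1, Opt2, Opt4}.
Then minimize max drawdown: best is 7, kept {Opt1, Opt2, Opt4}.
Then minimize volatility: best is 11.3, kept {Opt2}.

Opt2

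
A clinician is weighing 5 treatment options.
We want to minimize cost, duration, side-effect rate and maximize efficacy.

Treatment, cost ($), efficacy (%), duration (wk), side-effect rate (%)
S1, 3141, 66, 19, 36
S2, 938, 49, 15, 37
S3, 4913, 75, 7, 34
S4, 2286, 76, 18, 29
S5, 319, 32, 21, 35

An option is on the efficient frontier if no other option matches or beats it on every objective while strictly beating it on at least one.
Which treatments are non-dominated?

S2, S3, S4, S5

S1: dominated by S4 (cost 2286≤3141, efficacy 76≥66, duration 18≤19, side-effect rate 29≤36).
S2: not dominated.
S3: not dominated (best duration).
S4: not dominated (best efficacy).
S5: not dominated (best cost).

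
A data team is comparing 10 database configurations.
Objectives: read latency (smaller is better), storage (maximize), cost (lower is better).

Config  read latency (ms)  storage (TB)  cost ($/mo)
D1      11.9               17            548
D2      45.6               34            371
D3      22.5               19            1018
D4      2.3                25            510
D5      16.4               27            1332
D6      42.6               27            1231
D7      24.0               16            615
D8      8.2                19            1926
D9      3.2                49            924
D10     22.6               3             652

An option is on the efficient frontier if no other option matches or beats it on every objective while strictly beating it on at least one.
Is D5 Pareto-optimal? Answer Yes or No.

No

D9 vs D5: read latency 3.2≤16.4, storage 49≥27, cost 924≤1332 — D9 is at least as good on every objective and strictly better on at least one, so D9 dominates D5.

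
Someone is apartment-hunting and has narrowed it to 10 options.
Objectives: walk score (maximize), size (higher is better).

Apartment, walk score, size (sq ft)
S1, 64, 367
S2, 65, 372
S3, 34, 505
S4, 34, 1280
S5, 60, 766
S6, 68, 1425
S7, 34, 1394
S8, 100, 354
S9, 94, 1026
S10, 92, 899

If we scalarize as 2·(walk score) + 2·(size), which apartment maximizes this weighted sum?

S1: 2·64 + 2·367 = 862
S2: 2·65 + 2·372 = 874
S3: 2·34 + 2·505 = 1078
S4: 2·34 + 2·1280 = 2628
S5: 2·60 + 2·766 = 1652
S6: 2·68 + 2·1425 = 2986
S7: 2·34 + 2·1394 = 2856
S8: 2·100 + 2·354 = 908
S9: 2·94 + 2·1026 = 2240
S10: 2·92 + 2·899 = 1982
Highest: S6 at 2986.

S6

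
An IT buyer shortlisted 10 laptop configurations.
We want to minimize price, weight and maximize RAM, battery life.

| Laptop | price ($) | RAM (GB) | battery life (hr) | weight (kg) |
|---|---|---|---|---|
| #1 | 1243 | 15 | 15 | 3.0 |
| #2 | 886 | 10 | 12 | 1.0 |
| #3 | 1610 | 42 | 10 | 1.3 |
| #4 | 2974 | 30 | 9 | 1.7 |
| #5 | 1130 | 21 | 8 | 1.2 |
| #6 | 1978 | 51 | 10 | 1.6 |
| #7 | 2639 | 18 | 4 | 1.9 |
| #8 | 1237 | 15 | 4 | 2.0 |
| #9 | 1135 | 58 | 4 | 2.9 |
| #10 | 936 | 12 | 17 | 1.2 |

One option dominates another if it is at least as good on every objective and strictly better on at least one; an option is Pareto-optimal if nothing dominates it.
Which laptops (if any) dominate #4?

#3, #6

#3: price 1610≤2974, RAM 42≥30, battery life 10≥9, weight 1.3≤1.7 — dominates #4.
#6: price 1978≤2974, RAM 51≥30, battery life 10≥9, weight 1.6≤1.7 — dominates #4.
Others (#1, #2, #5, #7, #8, #9, #10) are each worse than #4 on at least one objective.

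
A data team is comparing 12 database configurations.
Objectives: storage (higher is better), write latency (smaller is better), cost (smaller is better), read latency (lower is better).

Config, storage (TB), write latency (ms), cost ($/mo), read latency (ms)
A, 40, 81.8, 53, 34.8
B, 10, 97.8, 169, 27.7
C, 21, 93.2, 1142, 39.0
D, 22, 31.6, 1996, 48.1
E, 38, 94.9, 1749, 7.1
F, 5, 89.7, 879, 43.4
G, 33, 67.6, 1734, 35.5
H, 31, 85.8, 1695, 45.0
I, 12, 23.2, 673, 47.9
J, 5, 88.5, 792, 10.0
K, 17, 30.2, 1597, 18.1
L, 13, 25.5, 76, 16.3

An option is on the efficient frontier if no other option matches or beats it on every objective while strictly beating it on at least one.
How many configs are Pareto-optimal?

A: not dominated (best storage).
B: dominated by L (storage 13≥10, write latency 25.5≤97.8, cost 76≤169, read latency 16.3≤27.7).
C: dominated by A (storage 40≥21, write latency 81.8≤93.2, cost 53≤1142, read latency 34.8≤39.0).
D: not dominated.
E: not dominated (best read latency).
F: dominated by A (storage 40≥5, write latency 81.8≤89.7, cost 53≤879, read latency 34.8≤43.4).
G: not dominated.
H: dominated by A (storage 40≥31, write latency 81.8≤85.8, cost 53≤1695, read latency 34.8≤45.0).
I: not dominated (best write latency).
J: not dominated.
K: not dominated.
L: not dominated.
Pareto-optimal: A, D, E, G, I, J, K, L → 8.

8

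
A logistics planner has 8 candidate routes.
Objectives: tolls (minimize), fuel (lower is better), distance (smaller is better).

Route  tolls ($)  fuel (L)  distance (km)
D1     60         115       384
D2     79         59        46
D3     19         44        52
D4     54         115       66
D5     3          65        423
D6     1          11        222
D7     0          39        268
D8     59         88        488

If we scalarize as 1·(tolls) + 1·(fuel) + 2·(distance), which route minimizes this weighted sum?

D1: 1·60 + 1·115 + 2·384 = 943
D2: 1·79 + 1·59 + 2·46 = 230
D3: 1·19 + 1·44 + 2·52 = 167
D4: 1·54 + 1·115 + 2·66 = 301
D5: 1·3 + 1·65 + 2·423 = 914
D6: 1·1 + 1·11 + 2·222 = 456
D7: 1·0 + 1·39 + 2·268 = 575
D8: 1·59 + 1·88 + 2·488 = 1123
Lowest: D3 at 167.

D3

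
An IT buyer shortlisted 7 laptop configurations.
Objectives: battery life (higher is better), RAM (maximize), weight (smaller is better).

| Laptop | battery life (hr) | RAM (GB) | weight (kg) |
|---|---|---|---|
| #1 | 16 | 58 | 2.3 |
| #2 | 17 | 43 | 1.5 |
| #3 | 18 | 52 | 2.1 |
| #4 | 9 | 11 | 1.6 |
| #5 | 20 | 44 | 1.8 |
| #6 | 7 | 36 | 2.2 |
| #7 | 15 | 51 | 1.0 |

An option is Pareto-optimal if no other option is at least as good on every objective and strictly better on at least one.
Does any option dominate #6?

Yes

#2 vs #6: battery life 17≥7, RAM 43≥36, weight 1.5≤2.2 — #2 is at least as good on every objective and strictly better on at least one, so #2 dominates #6.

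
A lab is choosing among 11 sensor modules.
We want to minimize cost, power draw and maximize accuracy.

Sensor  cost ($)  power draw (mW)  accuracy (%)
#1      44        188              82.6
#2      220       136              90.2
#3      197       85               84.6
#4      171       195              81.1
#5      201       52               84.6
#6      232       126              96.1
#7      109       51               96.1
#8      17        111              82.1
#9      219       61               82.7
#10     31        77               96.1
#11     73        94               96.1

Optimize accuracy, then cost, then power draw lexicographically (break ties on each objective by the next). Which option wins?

First maximize accuracy: best is 96.1, kept {#6, #7, #10, #11}.
Then minimize cost: best is 31, kept {#10}.

#10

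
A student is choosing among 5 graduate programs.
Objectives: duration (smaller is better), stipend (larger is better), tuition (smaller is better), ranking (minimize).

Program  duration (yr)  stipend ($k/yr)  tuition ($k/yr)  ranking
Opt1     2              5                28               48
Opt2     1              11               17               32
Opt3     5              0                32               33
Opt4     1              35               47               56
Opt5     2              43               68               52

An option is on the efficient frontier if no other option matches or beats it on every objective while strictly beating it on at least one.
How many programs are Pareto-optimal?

Opt1: dominated by Opt2 (duration 1≤2, stipend 11≥5, tuition 17≤28, ranking 32≤48).
Opt2: not dominated (best tuition).
Opt3: dominated by Opt2 (duration 1≤5, stipend 11≥0, tuition 17≤32, ranking 32≤33).
Opt4: not dominated.
Opt5: not dominated (best stipend).
Pareto-optimal: Opt2, Opt4, Opt5 → 3.

3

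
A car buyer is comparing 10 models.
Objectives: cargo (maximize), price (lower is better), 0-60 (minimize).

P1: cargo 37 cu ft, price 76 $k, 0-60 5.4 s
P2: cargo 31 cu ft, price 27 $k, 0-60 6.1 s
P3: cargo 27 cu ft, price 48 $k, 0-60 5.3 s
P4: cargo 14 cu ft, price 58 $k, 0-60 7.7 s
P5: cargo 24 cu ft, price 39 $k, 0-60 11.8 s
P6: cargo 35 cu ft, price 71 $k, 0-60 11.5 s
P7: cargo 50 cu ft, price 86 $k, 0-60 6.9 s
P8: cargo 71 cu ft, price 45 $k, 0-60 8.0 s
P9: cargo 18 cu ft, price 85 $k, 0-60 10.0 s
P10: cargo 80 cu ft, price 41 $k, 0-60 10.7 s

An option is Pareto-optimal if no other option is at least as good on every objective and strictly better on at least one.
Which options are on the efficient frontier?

P1, P2, P3, P7, P8, P10

P1: not dominated.
P2: not dominated (best price).
P3: not dominated (best 0-60).
P4: dominated by P2 (cargo 31≥14, price 27≤58, 0-60 6.1≤7.7).
P5: dominated by P2 (cargo 31≥24, price 27≤39, 0-60 6.1≤11.8).
P6: dominated by P8 (cargo 71≥35, price 45≤71, 0-60 8.0≤11.5).
P7: not dominated.
P8: not dominated.
P9: dominated by P1 (cargo 37≥18, price 76≤85, 0-60 5.4≤10.0).
P10: not dominated (best cargo).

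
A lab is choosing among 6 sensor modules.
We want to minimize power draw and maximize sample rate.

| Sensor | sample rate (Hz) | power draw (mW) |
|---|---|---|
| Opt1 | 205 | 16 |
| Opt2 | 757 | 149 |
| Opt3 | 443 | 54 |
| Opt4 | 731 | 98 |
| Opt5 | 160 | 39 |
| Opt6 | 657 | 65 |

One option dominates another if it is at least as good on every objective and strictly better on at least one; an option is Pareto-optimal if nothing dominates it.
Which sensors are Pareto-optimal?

Opt1, Opt2, Opt3, Opt4, Opt6

Opt1: not dominated (best power draw).
Opt2: not dominated (best sample rate).
Opt3: not dominated.
Opt4: not dominated.
Opt5: dominated by Opt1 (sample rate 205≥160, power draw 16≤39).
Opt6: not dominated.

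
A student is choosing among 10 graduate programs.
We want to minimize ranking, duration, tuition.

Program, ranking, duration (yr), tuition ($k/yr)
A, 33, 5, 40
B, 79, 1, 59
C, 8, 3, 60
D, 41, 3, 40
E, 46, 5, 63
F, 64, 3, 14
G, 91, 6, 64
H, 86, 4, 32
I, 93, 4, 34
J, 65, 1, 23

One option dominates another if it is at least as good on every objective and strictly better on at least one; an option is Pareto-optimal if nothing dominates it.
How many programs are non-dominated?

A: not dominated.
B: dominated by J (ranking 65≤79, duration 1≤1, tuition 23≤59).
C: not dominated (best ranking).
D: not dominated.
E: dominated by A (ranking 33≤46, duration 5≤5, tuition 40≤63).
F: not dominated (best tuition).
G: dominated by A (ranking 33≤91, duration 5≤6, tuition 40≤64).
H: dominated by F (ranking 64≤86, duration 3≤4, tuition 14≤32).
I: dominated by F (ranking 64≤93, duration 3≤4, tuition 14≤34).
J: not dominated.
Pareto-optimal: A, C, D, F, J → 5.

5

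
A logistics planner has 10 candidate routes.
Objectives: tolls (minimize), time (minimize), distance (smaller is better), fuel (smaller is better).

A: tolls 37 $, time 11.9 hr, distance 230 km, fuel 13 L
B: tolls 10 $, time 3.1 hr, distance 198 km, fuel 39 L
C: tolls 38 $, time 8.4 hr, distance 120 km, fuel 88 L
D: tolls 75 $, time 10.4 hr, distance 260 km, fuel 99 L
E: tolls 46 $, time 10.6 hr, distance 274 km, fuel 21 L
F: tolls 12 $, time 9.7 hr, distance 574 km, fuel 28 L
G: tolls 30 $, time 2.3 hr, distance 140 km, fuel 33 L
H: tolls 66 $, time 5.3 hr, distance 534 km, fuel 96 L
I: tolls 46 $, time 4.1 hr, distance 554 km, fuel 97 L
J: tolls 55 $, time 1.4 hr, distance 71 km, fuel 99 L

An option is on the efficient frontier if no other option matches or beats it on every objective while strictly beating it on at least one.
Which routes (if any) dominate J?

A: worse on time (11.9 vs 1.4).
B: worse on time (3.1 vs 1.4).
C: worse on time (8.4 vs 1.4).
D: worse on tolls (75 vs 55).
E: worse on time (10.6 vs 1.4).
F: worse on time (9.7 vs 1.4).
G: worse on time (2.3 vs 1.4).
H: worse on tolls (66 vs 55).
I: worse on time (4.1 vs 1.4).
No option dominates J.

none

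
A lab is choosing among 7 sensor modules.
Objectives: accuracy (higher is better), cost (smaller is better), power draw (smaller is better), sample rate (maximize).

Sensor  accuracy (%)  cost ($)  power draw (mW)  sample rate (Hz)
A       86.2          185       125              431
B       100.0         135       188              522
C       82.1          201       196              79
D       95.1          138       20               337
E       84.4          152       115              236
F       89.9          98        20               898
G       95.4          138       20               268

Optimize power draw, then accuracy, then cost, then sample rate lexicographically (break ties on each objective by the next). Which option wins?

First minimize power draw: best is 20, kept {D, F, G}.
Then maximize accuracy: best is 95.4, kept {G}.

G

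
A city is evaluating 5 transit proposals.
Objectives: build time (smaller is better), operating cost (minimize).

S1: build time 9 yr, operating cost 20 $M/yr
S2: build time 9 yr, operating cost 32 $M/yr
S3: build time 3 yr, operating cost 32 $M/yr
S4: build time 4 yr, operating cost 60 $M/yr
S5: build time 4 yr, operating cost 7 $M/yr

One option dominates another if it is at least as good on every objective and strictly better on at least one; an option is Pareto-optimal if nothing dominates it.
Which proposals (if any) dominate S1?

S5: build time 4≤9, operating cost 7≤20 — dominates S1.
Others (S2, S3, S4) are each worse than S1 on at least one objective.

S5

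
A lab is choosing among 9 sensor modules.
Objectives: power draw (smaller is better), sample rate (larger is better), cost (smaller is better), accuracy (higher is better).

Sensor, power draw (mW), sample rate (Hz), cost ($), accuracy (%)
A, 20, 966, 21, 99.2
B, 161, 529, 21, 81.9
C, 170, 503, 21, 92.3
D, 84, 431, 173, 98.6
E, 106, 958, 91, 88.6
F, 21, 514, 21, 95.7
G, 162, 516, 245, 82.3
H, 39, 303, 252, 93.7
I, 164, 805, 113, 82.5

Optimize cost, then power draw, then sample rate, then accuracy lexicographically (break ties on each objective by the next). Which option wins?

First minimize cost: best is 21, kept {A, B, C, F}.
Then minimize power draw: best is 20, kept {A}.

A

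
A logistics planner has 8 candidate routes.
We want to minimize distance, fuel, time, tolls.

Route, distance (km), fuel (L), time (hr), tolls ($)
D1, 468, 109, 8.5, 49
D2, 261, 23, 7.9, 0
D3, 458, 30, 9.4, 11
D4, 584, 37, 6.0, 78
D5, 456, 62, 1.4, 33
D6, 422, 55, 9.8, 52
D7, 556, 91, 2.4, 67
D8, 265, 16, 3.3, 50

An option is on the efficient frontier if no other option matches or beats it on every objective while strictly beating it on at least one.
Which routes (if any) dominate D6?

D2, D8

D2: distance 261≤422, fuel 23≤55, time 7.9≤9.8, tolls 0≤52 — dominates D6.
D8: distance 265≤422, fuel 16≤55, time 3.3≤9.8, tolls 50≤52 — dominates D6.
Others (D1, D3, D4, D5, D7) are each worse than D6 on at least one objective.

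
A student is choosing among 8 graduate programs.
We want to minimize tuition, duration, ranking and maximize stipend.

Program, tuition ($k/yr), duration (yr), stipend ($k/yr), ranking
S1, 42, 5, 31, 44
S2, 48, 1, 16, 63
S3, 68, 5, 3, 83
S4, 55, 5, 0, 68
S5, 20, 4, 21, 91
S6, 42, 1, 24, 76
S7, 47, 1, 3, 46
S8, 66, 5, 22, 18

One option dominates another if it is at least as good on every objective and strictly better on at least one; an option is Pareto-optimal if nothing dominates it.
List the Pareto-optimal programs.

S1, S2, S5, S6, S7, S8

S1: not dominated (best stipend).
S2: not dominated.
S3: dominated by S1 (tuition 42≤68, duration 5≤5, stipend 31≥3, ranking 44≤83).
S4: dominated by S1 (tuition 42≤55, duration 5≤5, stipend 31≥0, ranking 44≤68).
S5: not dominated (best tuition).
S6: not dominated.
S7: not dominated.
S8: not dominated (best ranking).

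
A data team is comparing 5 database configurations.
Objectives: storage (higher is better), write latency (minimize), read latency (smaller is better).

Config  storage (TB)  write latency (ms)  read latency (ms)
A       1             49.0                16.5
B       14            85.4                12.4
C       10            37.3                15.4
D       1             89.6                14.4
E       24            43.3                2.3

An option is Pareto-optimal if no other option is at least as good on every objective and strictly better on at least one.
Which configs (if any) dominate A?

C: storage 10≥1, write latency 37.3≤49.0, read latency 15.4≤16.5 — dominates A.
E: storage 24≥1, write latency 43.3≤49.0, read latency 2.3≤16.5 — dominates A.
Others (B, D) are each worse than A on at least one objective.

C, E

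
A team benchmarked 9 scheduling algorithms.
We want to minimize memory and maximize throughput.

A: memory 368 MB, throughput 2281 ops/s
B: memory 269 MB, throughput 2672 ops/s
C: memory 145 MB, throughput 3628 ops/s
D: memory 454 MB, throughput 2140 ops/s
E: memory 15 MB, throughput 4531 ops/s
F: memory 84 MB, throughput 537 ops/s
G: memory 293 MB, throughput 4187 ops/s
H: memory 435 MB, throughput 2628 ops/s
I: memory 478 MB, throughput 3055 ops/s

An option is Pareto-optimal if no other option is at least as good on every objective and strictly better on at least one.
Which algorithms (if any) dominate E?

none

A: worse on memory (368 vs 15).
B: worse on memory (269 vs 15).
C: worse on memory (145 vs 15).
D: worse on memory (454 vs 15).
F: worse on memory (84 vs 15).
G: worse on memory (293 vs 15).
H: worse on memory (435 vs 15).
I: worse on memory (478 vs 15).
No option dominates E.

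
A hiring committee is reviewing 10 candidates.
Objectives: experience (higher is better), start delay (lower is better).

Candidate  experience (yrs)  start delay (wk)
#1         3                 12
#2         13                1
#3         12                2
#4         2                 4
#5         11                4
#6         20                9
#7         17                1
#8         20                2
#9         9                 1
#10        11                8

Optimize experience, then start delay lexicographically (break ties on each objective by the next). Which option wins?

#8

First maximize experience: best is 20, kept {#6, #8}.
Then minimize start delay: best is 2, kept {#8}.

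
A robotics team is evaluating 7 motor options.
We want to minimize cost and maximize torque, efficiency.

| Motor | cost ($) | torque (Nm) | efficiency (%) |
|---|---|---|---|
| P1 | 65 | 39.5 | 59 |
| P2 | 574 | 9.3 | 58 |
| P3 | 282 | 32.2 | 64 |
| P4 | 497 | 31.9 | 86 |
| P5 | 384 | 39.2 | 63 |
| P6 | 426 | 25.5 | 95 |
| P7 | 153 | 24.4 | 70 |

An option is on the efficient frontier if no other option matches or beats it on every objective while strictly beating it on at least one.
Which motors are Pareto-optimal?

P1: not dominated (best cost).
P2: dominated by P1 (cost 65≤574, torque 39.5≥9.3, efficiency 59≥58).
P3: not dominated.
P4: not dominated.
P5: not dominated.
P6: not dominated (best efficiency).
P7: not dominated.

P1, P3, P4, P5, P6, P7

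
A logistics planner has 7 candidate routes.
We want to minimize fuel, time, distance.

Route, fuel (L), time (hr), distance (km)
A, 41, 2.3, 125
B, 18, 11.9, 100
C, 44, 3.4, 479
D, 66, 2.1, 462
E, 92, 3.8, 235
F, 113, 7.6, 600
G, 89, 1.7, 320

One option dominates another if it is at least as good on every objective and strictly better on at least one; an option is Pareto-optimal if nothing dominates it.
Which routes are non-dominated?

A, B, D, G

A: not dominated.
B: not dominated (best fuel).
C: dominated by A (fuel 41≤44, time 2.3≤3.4, distance 125≤479).
D: not dominated.
E: dominated by A (fuel 41≤92, time 2.3≤3.8, distance 125≤235).
F: dominated by A (fuel 41≤113, time 2.3≤7.6, distance 125≤600).
G: not dominated (best time).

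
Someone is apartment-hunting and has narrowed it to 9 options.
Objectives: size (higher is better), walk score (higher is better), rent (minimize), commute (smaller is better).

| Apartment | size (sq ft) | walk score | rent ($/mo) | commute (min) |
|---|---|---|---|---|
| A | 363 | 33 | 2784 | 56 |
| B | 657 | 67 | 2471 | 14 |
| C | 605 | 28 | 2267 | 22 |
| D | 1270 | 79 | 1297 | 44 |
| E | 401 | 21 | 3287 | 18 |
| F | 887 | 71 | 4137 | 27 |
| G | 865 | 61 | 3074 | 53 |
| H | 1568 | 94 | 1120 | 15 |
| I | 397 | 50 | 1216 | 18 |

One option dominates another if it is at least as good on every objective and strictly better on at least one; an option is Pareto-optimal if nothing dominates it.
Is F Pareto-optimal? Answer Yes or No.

No

H vs F: size 1568≥887, walk score 94≥71, rent 1120≤4137, commute 15≤27 — H is at least as good on every objective and strictly better on at least one, so H dominates F.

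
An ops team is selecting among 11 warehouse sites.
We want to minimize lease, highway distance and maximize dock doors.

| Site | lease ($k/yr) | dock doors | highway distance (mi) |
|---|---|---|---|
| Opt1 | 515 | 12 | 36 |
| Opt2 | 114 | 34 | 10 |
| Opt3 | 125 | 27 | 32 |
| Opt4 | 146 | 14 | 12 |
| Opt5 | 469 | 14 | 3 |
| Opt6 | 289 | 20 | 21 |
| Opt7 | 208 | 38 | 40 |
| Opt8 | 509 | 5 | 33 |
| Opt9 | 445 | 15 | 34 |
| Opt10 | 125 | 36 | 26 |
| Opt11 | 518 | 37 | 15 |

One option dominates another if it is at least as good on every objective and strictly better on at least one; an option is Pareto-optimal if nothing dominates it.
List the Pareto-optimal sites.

Opt2, Opt5, Opt7, Opt10, Opt11

Opt1: dominated by Opt2 (lease 114≤515, dock doors 34≥12, highway distance 10≤36).
Opt2: not dominated (best lease).
Opt3: dominated by Opt2 (lease 114≤125, dock doors 34≥27, highway distance 10≤32).
Opt4: dominated by Opt2 (lease 114≤146, dock doors 34≥14, highway distance 10≤12).
Opt5: not dominated (best highway distance).
Opt6: dominated by Opt2 (lease 114≤289, dock doors 34≥20, highway distance 10≤21).
Opt7: not dominated (best dock doors).
Opt8: dominated by Opt2 (lease 114≤509, dock doors 34≥5, highway distance 10≤33).
Opt9: dominated by Opt2 (lease 114≤445, dock doors 34≥15, highway distance 10≤34).
Opt10: not dominated.
Opt11: not dominated.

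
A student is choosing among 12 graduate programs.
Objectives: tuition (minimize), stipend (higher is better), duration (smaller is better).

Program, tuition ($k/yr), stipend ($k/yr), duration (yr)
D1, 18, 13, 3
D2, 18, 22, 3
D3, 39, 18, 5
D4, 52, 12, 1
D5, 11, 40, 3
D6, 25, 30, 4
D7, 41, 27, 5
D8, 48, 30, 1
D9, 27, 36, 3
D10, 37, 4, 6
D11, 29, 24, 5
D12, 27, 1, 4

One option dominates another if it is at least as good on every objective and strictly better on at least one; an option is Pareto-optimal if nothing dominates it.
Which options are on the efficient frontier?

D5, D8

D1: dominated by D2 (tuition 18≤18, stipend 22≥13, duration 3≤3).
D2: dominated by D5 (tuition 11≤18, stipend 40≥22, duration 3≤3).
D3: dominated by D2 (tuition 18≤39, stipend 22≥18, duration 3≤5).
D4: dominated by D8 (tuition 48≤52, stipend 30≥12, duration 1≤1).
D5: not dominated (best tuition).
D6: dominated by D5 (tuition 11≤25, stipend 40≥30, duration 3≤4).
D7: dominated by D5 (tuition 11≤41, stipend 40≥27, duration 3≤5).
D8: not dominated.
D9: dominated by D5 (tuition 11≤27, stipend 40≥36, duration 3≤3).
D10: dominated by D1 (tuition 18≤37, stipend 13≥4, duration 3≤6).
D11: dominated by D5 (tuition 11≤29, stipend 40≥24, duration 3≤5).
D12: dominated by D1 (tuition 18≤27, stipend 13≥1, duration 3≤4).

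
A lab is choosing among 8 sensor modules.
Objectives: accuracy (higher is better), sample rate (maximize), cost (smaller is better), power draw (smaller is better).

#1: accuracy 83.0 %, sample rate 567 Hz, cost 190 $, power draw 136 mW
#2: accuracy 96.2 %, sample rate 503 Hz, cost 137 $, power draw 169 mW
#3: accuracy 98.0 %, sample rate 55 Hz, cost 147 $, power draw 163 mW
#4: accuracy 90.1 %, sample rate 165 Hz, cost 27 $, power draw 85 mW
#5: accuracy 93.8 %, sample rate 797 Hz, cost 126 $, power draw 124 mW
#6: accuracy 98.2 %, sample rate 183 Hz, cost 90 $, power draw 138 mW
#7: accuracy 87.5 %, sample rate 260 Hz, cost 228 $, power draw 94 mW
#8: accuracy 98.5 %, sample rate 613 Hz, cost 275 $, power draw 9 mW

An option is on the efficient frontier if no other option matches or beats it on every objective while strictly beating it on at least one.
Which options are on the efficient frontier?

#2, #4, #5, #6, #7, #8

#1: dominated by #5 (accuracy 93.8≥83.0, sample rate 797≥567, cost 126≤190, power draw 124≤136).
#2: not dominated.
#3: dominated by #6 (accuracy 98.2≥98.0, sample rate 183≥55, cost 90≤147, power draw 138≤163).
#4: not dominated (best cost).
#5: not dominated (best sample rate).
#6: not dominated.
#7: not dominated.
#8: not dominated (best accuracy).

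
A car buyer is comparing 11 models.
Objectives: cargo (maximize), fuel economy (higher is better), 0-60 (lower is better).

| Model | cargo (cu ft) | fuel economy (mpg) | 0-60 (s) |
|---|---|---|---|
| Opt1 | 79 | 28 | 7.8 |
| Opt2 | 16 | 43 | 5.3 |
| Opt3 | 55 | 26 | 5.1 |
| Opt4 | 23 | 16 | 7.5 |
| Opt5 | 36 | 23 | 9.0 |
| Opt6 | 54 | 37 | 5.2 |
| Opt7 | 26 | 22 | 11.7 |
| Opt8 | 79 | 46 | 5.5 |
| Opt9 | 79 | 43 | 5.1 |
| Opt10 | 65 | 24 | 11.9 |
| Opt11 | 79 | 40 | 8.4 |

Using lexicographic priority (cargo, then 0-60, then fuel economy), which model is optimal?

First maximize cargo: best is 79, kept {Opt1, Opt8, Opt9, Opt11}.
Then minimize 0-60: best is 5.1, kept {Opt9}.

Opt9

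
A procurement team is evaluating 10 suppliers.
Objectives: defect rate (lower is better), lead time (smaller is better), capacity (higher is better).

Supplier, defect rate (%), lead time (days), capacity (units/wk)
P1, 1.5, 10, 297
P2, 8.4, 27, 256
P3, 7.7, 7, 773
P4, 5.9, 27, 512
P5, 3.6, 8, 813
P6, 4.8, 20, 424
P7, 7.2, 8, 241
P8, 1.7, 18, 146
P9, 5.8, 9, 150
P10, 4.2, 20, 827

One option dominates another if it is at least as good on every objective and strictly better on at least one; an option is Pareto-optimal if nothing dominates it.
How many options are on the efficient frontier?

4

P1: not dominated (best defect rate).
P2: dominated by P1 (defect rate 1.5≤8.4, lead time 10≤27, capacity 297≥256).
P3: not dominated (best lead time).
P4: dominated by P5 (defect rate 3.6≤5.9, lead time 8≤27, capacity 813≥512).
P5: not dominated.
P6: dominated by P5 (defect rate 3.6≤4.8, lead time 8≤20, capacity 813≥424).
P7: dominated by P5 (defect rate 3.6≤7.2, lead time 8≤8, capacity 813≥241).
P8: dominated by P1 (defect rate 1.5≤1.7, lead time 10≤18, capacity 297≥146).
P9: dominated by P5 (defect rate 3.6≤5.8, lead time 8≤9, capacity 813≥150).
P10: not dominated (best capacity).
Pareto-optimal: P1, P3, P5, P10 → 4.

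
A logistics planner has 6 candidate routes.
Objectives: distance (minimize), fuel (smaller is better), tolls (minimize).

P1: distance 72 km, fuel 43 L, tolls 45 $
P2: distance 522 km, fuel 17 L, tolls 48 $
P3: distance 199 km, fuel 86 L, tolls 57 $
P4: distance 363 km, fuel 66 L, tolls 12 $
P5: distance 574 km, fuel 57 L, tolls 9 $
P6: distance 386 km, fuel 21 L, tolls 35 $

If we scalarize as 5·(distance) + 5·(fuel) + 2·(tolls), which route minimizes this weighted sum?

P1: 5·72 + 5·43 + 2·45 = 665
P2: 5·522 + 5·17 + 2·48 = 2791
P3: 5·199 + 5·86 + 2·57 = 1539
P4: 5·363 + 5·66 + 2·12 = 2169
P5: 5·574 + 5·57 + 2·9 = 3173
P6: 5·386 + 5·21 + 2·35 = 2105
Lowest: P1 at 665.

P1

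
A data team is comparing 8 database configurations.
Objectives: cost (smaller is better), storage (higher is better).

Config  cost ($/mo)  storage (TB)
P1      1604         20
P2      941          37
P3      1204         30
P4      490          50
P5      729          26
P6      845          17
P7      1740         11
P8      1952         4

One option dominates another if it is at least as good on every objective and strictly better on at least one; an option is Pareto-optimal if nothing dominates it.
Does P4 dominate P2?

P4 vs P2: cost 490≤941, storage 50≥37 — P4 is at least as good on every objective with at least one strict improvement.

Yes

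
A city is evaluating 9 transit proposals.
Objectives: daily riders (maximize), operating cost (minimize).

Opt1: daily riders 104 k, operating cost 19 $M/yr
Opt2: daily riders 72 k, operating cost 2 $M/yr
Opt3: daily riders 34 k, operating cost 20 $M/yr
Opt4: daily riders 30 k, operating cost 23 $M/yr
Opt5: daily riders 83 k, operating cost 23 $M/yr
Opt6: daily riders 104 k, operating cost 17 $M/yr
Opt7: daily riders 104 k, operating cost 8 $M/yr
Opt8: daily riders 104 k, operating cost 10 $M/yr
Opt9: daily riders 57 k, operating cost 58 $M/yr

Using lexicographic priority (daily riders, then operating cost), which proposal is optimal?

Opt7

First maximize daily riders: best is 104, kept {Opt1, Opt6, Opt7, Opt8}.
Then minimize operating cost: best is 8, kept {Opt7}.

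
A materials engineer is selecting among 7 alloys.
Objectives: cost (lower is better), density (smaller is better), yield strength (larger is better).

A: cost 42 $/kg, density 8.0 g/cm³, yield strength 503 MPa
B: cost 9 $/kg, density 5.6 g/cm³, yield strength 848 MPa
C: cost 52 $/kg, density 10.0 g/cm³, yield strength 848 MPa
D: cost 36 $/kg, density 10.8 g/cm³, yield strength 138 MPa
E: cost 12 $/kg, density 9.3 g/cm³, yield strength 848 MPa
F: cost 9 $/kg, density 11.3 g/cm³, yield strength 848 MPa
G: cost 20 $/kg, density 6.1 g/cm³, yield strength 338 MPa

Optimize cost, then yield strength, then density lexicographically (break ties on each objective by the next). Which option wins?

First minimize cost: best is 9, kept {B, F}.
Then maximize yield strength: best is 848, kept {B, F}.
Then minimize density: best is 5.6, kept {B}.

B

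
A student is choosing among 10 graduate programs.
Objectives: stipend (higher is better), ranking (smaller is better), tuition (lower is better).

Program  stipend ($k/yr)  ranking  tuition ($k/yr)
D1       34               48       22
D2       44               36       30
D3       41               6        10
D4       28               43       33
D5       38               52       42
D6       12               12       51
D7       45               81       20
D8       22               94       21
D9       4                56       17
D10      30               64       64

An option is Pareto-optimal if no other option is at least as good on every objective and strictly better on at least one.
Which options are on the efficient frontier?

D2, D3, D7

D1: dominated by D3 (stipend 41≥34, ranking 6≤48, tuition 10≤22).
D2: not dominated.
D3: not dominated (best ranking).
D4: dominated by D2 (stipend 44≥28, ranking 36≤43, tuition 30≤33).
D5: dominated by D2 (stipend 44≥38, ranking 36≤52, tuition 30≤42).
D6: dominated by D3 (stipend 41≥12, ranking 6≤12, tuition 10≤51).
D7: not dominated (best stipend).
D8: dominated by D3 (stipend 41≥22, ranking 6≤94, tuition 10≤21).
D9: dominated by D3 (stipend 41≥4, ranking 6≤56, tuition 10≤17).
D10: dominated by D1 (stipend 34≥30, ranking 48≤64, tuition 22≤64).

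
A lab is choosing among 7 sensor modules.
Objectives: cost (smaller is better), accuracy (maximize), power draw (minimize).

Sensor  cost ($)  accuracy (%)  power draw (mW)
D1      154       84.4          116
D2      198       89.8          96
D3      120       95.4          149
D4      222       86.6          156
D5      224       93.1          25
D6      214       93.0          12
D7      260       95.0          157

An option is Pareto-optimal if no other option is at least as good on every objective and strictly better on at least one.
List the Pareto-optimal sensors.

D1: not dominated.
D2: not dominated.
D3: not dominated (best cost).
D4: dominated by D2 (cost 198≤222, accuracy 89.8≥86.6, power draw 96≤156).
D5: not dominated.
D6: not dominated (best power draw).
D7: dominated by D3 (cost 120≤260, accuracy 95.4≥95.0, power draw 149≤157).

D1, D2, D3, D5, D6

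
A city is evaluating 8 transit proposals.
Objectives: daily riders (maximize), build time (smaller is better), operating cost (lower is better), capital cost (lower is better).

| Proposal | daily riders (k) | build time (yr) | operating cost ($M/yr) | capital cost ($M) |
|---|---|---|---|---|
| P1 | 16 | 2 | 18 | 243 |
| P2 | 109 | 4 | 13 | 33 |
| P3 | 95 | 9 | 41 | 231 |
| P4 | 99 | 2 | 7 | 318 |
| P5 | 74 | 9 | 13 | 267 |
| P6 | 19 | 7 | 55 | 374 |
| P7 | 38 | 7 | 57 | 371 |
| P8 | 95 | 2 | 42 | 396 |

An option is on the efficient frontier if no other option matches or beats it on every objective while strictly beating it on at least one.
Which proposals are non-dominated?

P1, P2, P4

P1: not dominated.
P2: not dominated (best daily riders).
P3: dominated by P2 (daily riders 109≥95, build time 4≤9, operating cost 13≤41, capital cost 33≤231).
P4: not dominated (best operating cost).
P5: dominated by P2 (daily riders 109≥74, build time 4≤9, operating cost 13≤13, capital cost 33≤267).
P6: dominated by P2 (daily riders 109≥19, build time 4≤7, operating cost 13≤55, capital cost 33≤374).
P7: dominated by P2 (daily riders 109≥38, build time 4≤7, operating cost 13≤57, capital cost 33≤371).
P8: dominated by P4 (daily riders 99≥95, build time 2≤2, operating cost 7≤42, capital cost 318≤396).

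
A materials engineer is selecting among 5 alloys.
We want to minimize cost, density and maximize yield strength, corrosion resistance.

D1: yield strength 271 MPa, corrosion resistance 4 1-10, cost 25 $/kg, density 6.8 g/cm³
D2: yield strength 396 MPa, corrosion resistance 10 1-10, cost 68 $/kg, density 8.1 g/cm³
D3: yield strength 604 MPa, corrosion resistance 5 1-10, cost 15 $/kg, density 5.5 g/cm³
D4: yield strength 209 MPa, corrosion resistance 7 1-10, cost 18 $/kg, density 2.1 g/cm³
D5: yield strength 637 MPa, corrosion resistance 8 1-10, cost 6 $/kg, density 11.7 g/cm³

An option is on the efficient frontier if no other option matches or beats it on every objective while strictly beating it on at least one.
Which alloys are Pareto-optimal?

D1: dominated by D3 (yield strength 604≥271, corrosion resistance 5≥4, cost 15≤25, density 5.5≤6.8).
D2: not dominated (best corrosion resistance).
D3: not dominated.
D4: not dominated (best density).
D5: not dominated (best yield strength).

D2, D3, D4, D5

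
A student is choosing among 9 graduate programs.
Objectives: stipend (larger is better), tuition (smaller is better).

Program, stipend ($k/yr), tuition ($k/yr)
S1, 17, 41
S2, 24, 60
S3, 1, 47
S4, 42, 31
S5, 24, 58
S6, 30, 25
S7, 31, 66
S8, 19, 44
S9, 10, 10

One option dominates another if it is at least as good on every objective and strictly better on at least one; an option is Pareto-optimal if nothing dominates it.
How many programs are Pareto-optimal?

3

S1: dominated by S4 (stipend 42≥17, tuition 31≤41).
S2: dominated by S4 (stipend 42≥24, tuition 31≤60).
S3: dominated by S1 (stipend 17≥1, tuition 41≤47).
S4: not dominated (best stipend).
S5: dominated by S4 (stipend 42≥24, tuition 31≤58).
S6: not dominated.
S7: dominated by S4 (stipend 42≥31, tuition 31≤66).
S8: dominated by S4 (stipend 42≥19, tuition 31≤44).
S9: not dominated (best tuition).
Pareto-optimal: S4, S6, S9 → 3.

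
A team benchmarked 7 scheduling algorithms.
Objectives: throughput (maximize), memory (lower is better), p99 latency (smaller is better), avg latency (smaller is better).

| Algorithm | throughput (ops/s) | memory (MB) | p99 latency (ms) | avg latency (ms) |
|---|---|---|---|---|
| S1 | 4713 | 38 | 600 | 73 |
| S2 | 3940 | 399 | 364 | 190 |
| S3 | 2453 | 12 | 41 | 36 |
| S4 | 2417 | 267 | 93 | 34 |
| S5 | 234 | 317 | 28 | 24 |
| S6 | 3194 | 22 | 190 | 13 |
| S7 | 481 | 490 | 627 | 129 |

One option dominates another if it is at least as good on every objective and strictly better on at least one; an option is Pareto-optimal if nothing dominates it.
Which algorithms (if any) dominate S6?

none

S1: worse on memory (38 vs 22).
S2: worse on memory (399 vs 22).
S3: worse on throughput (2453 vs 3194).
S4: worse on throughput (2417 vs 3194).
S5: worse on throughput (234 vs 3194).
S7: worse on throughput (481 vs 3194).
No option dominates S6.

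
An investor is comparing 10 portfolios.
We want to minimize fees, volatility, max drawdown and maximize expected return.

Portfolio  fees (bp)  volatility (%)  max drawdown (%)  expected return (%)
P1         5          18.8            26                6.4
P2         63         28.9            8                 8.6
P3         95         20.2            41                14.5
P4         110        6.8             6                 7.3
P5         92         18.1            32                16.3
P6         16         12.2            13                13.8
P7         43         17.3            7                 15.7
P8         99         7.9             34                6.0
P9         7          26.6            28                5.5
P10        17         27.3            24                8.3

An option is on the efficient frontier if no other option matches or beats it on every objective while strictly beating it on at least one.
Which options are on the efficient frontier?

P1, P4, P5, P6, P7, P8

P1: not dominated (best fees).
P2: dominated by P7 (fees 43≤63, volatility 17.3≤28.9, max drawdown 7≤8, expected return 15.7≥8.6).
P3: dominated by P5 (fees 92≤95, volatility 18.1≤20.2, max drawdown 32≤41, expected return 16.3≥14.5).
P4: not dominated (best volatility).
P5: not dominated (best expected return).
P6: not dominated.
P7: not dominated.
P8: not dominated.
P9: dominated by P1 (fees 5≤7, volatility 18.8≤26.6, max drawdown 26≤28, expected return 6.4≥5.5).
P10: dominated by P6 (fees 16≤17, volatility 12.2≤27.3, max drawdown 13≤24, expected return 13.8≥8.3).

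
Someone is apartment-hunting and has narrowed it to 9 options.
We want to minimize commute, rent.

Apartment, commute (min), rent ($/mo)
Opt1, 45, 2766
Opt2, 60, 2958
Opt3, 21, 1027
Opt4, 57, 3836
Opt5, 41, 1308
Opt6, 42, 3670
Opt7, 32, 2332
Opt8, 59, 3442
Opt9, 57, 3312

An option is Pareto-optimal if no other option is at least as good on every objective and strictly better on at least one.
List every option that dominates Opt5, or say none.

Opt3

Opt3: commute 21≤41, rent 1027≤1308 — dominates Opt5.
Others (Opt1, Opt2, Opt4, Opt6, Opt7, Opt8, Opt9) are each worse than Opt5 on at least one objective.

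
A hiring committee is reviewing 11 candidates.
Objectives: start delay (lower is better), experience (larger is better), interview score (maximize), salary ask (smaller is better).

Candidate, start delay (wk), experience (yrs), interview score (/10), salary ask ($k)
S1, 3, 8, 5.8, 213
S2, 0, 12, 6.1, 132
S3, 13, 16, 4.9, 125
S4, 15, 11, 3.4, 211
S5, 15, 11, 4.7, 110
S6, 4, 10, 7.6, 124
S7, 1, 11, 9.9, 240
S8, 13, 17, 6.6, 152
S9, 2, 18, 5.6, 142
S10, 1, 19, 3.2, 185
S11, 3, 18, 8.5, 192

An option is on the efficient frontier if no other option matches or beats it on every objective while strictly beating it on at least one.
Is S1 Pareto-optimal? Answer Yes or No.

S2 vs S1: start delay 0≤3, experience 12≥8, interview score 6.1≥5.8, salary ask 132≤213 — S2 is at least as good on every objective and strictly better on at least one, so S2 dominates S1.

No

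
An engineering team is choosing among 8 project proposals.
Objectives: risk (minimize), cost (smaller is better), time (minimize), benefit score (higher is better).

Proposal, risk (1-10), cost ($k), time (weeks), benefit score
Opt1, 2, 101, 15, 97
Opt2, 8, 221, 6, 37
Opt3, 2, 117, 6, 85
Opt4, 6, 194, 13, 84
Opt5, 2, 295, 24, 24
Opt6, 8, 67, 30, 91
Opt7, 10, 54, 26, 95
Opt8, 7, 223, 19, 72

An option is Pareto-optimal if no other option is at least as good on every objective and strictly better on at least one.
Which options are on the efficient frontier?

Opt1, Opt3, Opt6, Opt7

Opt1: not dominated (best benefit score).
Opt2: dominated by Opt3 (risk 2≤8, cost 117≤221, time 6≤6, benefit score 85≥37).
Opt3: not dominated.
Opt4: dominated by Opt3 (risk 2≤6, cost 117≤194, time 6≤13, benefit score 85≥84).
Opt5: dominated by Opt1 (risk 2≤2, cost 101≤295, time 15≤24, benefit score 97≥24).
Opt6: not dominated.
Opt7: not dominated (best cost).
Opt8: dominated by Opt1 (risk 2≤7, cost 101≤223, time 15≤19, benefit score 97≥72).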